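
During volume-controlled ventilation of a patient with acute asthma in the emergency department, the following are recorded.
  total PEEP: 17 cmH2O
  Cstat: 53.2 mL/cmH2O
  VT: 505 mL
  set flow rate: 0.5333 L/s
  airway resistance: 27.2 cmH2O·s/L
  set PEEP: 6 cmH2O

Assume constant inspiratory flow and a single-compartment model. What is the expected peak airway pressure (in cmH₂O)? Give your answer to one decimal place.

Total PEEP = 17 cmH2O (set 6 + intrinsic 11); this is the baseline alveolar pressure.
Equation of motion (constant flow): PIP = Vt/C + R·V̇ + PEEP.
PIP = 505/53.2 + 27.2×0.5333 + 17 = 9.492 + 14.506 + 17 = 40.998 cmH2O.

41.0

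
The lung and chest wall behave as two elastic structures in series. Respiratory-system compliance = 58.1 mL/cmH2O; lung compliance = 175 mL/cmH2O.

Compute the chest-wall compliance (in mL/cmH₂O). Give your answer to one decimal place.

1/Ccw = 1/Crs − 1/CL.
1/Ccw = 1/58.1 − 1/175 = 0.0115.
Ccw = 86.957 mL/cmH2O.

87.0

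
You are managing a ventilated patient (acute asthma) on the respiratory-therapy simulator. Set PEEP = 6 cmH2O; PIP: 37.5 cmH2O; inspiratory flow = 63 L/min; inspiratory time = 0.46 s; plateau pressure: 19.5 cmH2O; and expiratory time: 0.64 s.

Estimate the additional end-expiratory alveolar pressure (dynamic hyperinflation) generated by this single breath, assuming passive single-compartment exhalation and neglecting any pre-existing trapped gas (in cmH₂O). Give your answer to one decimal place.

4.8

Flow: 63 L/min ÷ 60 = 1.05 L/s.
Vt = flow × Ti = 1.05 L/s × 0.46 s × 1000 mL/L = 483.0 mL.
R = (PIP − Pplat)/V̇ = (37.5 − 19.5) / 1.05 = 18.0/1.05 = 17.143 cmH2O·s/L.
C = Vt/(Pplat − PEEP) = 483.0 / (19.5 − 6) = 483.0/13.5 = 35.778 mL/cmH2O.
τ = R × C = 17.143 × 0.03578 L/cmH2O = 0.6134 s.
Fraction remaining = e^(−Te/τ) = e^(−0.64/0.6134) = 0.3523; trapped volume = 483.0 × 0.3523 = 170.16 mL.
Additional alveolar pressure from trapping ≈ V_trapped / C = 170.16 / 35.778 = 4.756 cmH2O.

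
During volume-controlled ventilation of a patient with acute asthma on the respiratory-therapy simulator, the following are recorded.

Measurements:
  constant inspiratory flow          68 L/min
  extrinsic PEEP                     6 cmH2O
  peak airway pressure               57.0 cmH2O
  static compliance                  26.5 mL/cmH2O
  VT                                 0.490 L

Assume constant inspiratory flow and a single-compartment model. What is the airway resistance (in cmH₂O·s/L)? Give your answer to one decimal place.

28.7

Flow: 68 L/min ÷ 60 = 1.1333 L/s.
Equation of motion (constant flow): PIP = Vt/C + R·V̇ + PEEP.
R·V̇ = PIP − Vt/C − PEEP = 57.0 − 490/26.5 − 6 = 57.0 − 18.491 − 6 = 32.509 cmH2O.
R = 32.509 / 1.1333 = 28.685 cmH2O·s/L.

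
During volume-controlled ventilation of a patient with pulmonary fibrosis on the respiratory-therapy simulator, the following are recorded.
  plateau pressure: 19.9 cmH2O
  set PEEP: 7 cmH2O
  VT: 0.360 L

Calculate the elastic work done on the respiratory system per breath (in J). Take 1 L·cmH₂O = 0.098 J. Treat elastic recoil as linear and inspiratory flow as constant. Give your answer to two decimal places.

0.23

Elastic work ≈ ½ × (Pplat − PEEP) × Vt = 0.5 × (19.9 − 7) × 0.360 L = 0.5 × 12.9 × 0.360 = 2.322 L·cmH2O.
× 0.098 J/(L·cmH2O) → 0.2276 J.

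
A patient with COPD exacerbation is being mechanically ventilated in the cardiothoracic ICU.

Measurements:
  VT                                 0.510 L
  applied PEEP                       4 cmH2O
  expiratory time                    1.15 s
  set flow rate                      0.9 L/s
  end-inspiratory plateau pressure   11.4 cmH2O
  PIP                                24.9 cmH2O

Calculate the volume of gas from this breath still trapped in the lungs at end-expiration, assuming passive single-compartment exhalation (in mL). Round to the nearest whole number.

168

R = (PIP − Pplat)/V̇ = (24.9 − 11.4) / 0.9 = 13.5/0.9 = 15.0 cmH2O·s/L.
C = Vt/(Pplat − PEEP) = 510.0 / (11.4 − 4) = 510.0/7.4 = 68.919 mL/cmH2O.
τ = R × C = 15.0 × 0.06892 L/cmH2O = 1.034 s.
Fraction remaining = e^(−Te/τ) = e^(−1.15/1.034) = 0.3288.
Trapped volume = 510.0 × 0.3288 = 167.69 mL.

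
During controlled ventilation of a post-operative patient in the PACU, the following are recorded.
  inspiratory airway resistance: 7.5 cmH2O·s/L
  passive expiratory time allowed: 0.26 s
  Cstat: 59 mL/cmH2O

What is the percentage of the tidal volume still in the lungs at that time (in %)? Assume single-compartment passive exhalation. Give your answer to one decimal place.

55.6

τ = R × C = 7.5 × 59 mL/cmH2O = 7.5 × 0.059 L/cmH2O = 0.4425 s.
Passive exhalation: V(t)/V₀ = e^(−t/τ) = e^(−0.26/0.4425) = 0.5557.
Fraction remaining = 0.5557 → 55.57%.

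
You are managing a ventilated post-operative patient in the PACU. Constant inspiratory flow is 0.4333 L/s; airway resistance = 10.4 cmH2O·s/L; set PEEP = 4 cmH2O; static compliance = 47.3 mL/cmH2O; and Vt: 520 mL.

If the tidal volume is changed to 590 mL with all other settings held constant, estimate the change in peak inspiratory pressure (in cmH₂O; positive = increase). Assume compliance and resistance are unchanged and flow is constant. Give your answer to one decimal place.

PIP = Vt/C + R·V̇ + PEEP (constant-flow equation of motion).
Only the elastic term changes: ΔPIP = ΔVt / C = (590 − 520) / 47.3 = 1.48 cmH2O.

1.5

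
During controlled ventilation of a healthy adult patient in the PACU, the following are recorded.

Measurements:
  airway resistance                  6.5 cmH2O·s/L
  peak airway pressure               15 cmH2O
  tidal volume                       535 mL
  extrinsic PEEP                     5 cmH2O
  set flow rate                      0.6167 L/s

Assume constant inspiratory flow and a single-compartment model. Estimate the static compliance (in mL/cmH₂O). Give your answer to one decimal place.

Equation of motion (constant flow): PIP = Vt/C + R·V̇ + PEEP.
Vt/C = PIP − R·V̇ − PEEP = 15 − 6.5×0.6167 − 5 = 15 − 4.009 − 5 = 5.991 cmH2O.
C = Vt / 5.991 = 535 / 5.991 = 89.301 mL/cmH2O.

89.3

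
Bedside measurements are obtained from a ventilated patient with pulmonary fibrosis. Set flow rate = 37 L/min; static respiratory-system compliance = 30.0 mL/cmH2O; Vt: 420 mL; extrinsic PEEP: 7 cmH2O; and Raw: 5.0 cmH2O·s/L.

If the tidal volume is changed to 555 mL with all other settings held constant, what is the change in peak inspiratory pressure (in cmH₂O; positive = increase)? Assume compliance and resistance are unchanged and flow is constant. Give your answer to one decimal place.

4.5

PIP = Vt/C + R·V̇ + PEEP (constant-flow equation of motion).
Only the elastic term changes: ΔPIP = ΔVt / C = (555 − 420) / 30.0 = 4.5 cmH2O.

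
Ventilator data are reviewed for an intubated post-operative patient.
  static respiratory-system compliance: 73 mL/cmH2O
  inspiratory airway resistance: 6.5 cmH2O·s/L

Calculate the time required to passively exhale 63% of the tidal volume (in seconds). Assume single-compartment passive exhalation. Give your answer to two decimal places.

τ = R × C = 6.5 × 73 mL/cmH2O = 6.5 × 0.073 L/cmH2O = 0.4745 s.
Exhaled fraction f = 1 − e^(−t/τ) → t = −τ·ln(1 − f) = −0.4745·ln(0.37) = 0.4718 s.

0.47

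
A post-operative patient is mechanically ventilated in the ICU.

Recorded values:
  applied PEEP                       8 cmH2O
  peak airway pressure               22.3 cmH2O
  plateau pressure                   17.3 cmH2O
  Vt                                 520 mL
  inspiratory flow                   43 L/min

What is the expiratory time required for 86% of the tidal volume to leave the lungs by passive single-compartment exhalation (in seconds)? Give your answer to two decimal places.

0.77

Flow: 43 L/min ÷ 60 = 0.7167 L/s.
R = (PIP − Pplat)/V̇ = (22.3 − 17.3) / 0.7167 = 5.0/0.7167 = 6.976 cmH2O·s/L.
C = Vt/(Pplat − PEEP) = 520.0 / (17.3 − 8) = 520.0/9.3 = 55.914 mL/cmH2O.
τ = R × C = 6.976 × 0.05591 L/cmH2O = 0.39 s.
t = −τ·ln(1 − 0.86) = −0.39·ln(0.14) = 0.7668 s.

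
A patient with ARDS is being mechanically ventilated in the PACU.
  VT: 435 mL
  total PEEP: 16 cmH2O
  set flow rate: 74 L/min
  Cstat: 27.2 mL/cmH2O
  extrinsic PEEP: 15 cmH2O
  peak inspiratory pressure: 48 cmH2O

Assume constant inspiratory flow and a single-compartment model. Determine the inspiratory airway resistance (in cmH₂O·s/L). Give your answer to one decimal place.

Flow: 74 L/min ÷ 60 = 1.2333 L/s.
Total PEEP = 16 cmH2O (set 15 + intrinsic 1); this is the baseline alveolar pressure.
Equation of motion (constant flow): PIP = Vt/C + R·V̇ + PEEP.
R·V̇ = PIP − Vt/C − PEEP = 48 − 435/27.2 − 16 = 48 − 15.993 − 16 = 16.007 cmH2O.
R = 16.007 / 1.2333 = 12.979 cmH2O·s/L.

13.0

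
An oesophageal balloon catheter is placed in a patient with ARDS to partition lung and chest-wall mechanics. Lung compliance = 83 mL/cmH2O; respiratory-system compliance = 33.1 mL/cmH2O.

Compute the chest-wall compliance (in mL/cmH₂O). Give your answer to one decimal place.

55.1

1/Ccw = 1/Crs − 1/CL.
1/Ccw = 1/33.1 − 1/83 = 0.01816.
Ccw = 55.066 mL/cmH2O.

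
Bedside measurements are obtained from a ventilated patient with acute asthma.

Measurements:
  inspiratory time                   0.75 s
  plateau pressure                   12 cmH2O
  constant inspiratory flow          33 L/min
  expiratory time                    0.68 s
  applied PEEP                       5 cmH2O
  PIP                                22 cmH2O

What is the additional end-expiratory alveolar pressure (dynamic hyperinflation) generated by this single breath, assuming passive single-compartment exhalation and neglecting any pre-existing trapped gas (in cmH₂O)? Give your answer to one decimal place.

3.7

Flow: 33 L/min ÷ 60 = 0.55 L/s.
Vt = flow × Ti = 0.55 L/s × 0.75 s × 1000 mL/L = 412.5 mL.
R = (PIP − Pplat)/V̇ = (22 − 12) / 0.55 = 10.0/0.55 = 18.182 cmH2O·s/L.
C = Vt/(Pplat − PEEP) = 412.5 / (12 − 5) = 412.5/7.0 = 58.929 mL/cmH2O.
τ = R × C = 18.182 × 0.05893 L/cmH2O = 1.071 s.
Fraction remaining = e^(−Te/τ) = e^(−0.68/1.071) = 0.53; trapped volume = 412.5 × 0.53 = 218.63 mL.
Additional alveolar pressure from trapping ≈ V_trapped / C = 218.63 / 58.929 = 3.71 cmH2O.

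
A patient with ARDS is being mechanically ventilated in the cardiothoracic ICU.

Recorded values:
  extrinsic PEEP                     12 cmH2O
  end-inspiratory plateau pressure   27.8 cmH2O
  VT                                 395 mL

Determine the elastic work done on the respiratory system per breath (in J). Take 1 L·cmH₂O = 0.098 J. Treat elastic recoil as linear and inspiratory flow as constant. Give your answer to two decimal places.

0.31

Elastic work ≈ ½ × (Pplat − PEEP) × Vt = 0.5 × (27.8 − 12) × 0.395 L = 0.5 × 15.8 × 0.395 = 3.121 L·cmH2O.
× 0.098 J/(L·cmH2O) → 0.3059 J.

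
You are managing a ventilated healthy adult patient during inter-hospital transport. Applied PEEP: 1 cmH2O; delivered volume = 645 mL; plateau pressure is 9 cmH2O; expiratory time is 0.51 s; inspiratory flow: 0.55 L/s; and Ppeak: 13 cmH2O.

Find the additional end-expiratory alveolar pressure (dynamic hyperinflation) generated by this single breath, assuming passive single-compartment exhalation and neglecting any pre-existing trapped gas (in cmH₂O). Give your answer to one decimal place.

3.4

R = (PIP − Pplat)/V̇ = (13 − 9) / 0.55 = 4.0/0.55 = 7.273 cmH2O·s/L.
C = Vt/(Pplat − PEEP) = 645.0 / (9 − 1) = 645.0/8.0 = 80.625 mL/cmH2O.
τ = R × C = 7.273 × 0.08063 L/cmH2O = 0.5864 s.
Fraction remaining = e^(−Te/τ) = e^(−0.51/0.5864) = 0.4191; trapped volume = 645.0 × 0.4191 = 270.32 mL.
Additional alveolar pressure from trapping ≈ V_trapped / C = 270.32 / 80.625 = 3.353 cmH2O.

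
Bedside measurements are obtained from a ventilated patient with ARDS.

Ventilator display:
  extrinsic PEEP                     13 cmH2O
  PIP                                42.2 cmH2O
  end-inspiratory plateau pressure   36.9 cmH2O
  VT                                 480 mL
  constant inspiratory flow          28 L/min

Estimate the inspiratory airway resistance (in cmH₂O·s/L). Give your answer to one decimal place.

Flow: 28 L/min ÷ 60 = 0.4667 L/s.
Raw = (PIP − Pplat) / flow = (42.2 − 36.9) / 0.4667 = 5.3 / 0.4667 = 11.356 cmH2O·s/L.

11.4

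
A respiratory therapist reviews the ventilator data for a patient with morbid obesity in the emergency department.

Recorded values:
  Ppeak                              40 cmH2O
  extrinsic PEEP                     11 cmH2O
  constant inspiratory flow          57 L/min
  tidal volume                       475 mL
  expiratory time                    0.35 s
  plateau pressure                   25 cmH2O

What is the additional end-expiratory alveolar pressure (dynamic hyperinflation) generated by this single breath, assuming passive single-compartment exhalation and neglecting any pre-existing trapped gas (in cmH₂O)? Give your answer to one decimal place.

Flow: 57 L/min ÷ 60 = 0.95 L/s.
R = (PIP − Pplat)/V̇ = (40 − 25) / 0.95 = 15.0/0.95 = 15.789 cmH2O·s/L.
C = Vt/(Pplat − PEEP) = 475.0 / (25 − 11) = 475.0/14.0 = 33.929 mL/cmH2O.
τ = R × C = 15.789 × 0.03393 L/cmH2O = 0.5357 s.
Fraction remaining = e^(−Te/τ) = e^(−0.35/0.5357) = 0.5203; trapped volume = 475.0 × 0.5203 = 247.14 mL.
Additional alveolar pressure from trapping ≈ V_trapped / C = 247.14 / 33.929 = 7.284 cmH2O.

7.3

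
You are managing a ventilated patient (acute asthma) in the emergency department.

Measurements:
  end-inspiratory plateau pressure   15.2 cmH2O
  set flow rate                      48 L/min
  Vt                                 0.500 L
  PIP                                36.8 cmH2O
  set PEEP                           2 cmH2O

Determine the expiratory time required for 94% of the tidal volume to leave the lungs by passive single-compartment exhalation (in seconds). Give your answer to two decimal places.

Flow: 48 L/min ÷ 60 = 0.8 L/s.
R = (PIP − Pplat)/V̇ = (36.8 − 15.2) / 0.8 = 21.6/0.8 = 27.0 cmH2O·s/L.
C = Vt/(Pplat − PEEP) = 500.0 / (15.2 − 2) = 500.0/13.2 = 37.879 mL/cmH2O.
τ = R × C = 27.0 × 0.03788 L/cmH2O = 1.023 s.
t = −τ·ln(1 − 0.94) = −1.023·ln(0.06) = 2.878 s.

2.88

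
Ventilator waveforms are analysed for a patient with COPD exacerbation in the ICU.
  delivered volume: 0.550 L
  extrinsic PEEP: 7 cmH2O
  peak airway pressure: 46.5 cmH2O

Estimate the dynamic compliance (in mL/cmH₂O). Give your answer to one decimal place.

13.9

Dynamic compliance = Vt / (PIP − PEEP) = 550 / (46.5 − 7) = 550 / 39.5 = 13.924 mL/cmH2O.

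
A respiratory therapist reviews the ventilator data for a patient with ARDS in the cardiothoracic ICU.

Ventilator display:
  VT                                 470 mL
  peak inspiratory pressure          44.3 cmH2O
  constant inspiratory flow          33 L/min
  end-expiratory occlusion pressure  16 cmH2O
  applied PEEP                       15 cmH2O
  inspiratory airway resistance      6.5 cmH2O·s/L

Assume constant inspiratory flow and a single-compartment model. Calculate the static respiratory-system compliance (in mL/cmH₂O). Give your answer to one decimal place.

19.0

Flow: 33 L/min ÷ 60 = 0.55 L/s.
Total PEEP = 16 cmH2O (set 15 + intrinsic 1); this is the baseline alveolar pressure.
Equation of motion (constant flow): PIP = Vt/C + R·V̇ + PEEP.
Vt/C = PIP − R·V̇ − PEEP = 44.3 − 6.5×0.55 − 16 = 44.3 − 3.575 − 16 = 24.725 cmH2O.
C = Vt / 24.725 = 470 / 24.725 = 19.009 mL/cmH2O.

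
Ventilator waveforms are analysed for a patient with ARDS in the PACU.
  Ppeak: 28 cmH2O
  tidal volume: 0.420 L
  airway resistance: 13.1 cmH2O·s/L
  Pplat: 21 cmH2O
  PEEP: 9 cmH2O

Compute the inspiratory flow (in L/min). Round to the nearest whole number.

flow = (PIP − Pplat) / Raw = (28 − 21) / 13.1 = 0.5344 L/s × 60 = 32.064 L/min.

32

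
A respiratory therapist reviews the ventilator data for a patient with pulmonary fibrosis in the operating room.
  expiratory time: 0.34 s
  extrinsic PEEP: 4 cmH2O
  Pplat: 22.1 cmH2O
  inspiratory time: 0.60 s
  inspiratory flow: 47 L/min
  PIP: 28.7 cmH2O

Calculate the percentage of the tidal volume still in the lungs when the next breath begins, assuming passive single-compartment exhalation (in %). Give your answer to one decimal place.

Flow: 47 L/min ÷ 60 = 0.7833 L/s.
Vt = flow × Ti = 0.7833 L/s × 0.60 s × 1000 mL/L = 469.98 mL.
R = (PIP − Pplat)/V̇ = (28.7 − 22.1) / 0.7833 = 6.6/0.7833 = 8.426 cmH2O·s/L.
C = Vt/(Pplat − PEEP) = 469.98 / (22.1 − 4) = 469.98/18.1 = 25.966 mL/cmH2O.
τ = R × C = 8.426 × 0.02597 L/cmH2O = 0.2188 s.
Fraction remaining at end-expiration = e^(−Te/τ) = e^(−0.34/0.2188) = 0.2114 → 21.14%.

21.1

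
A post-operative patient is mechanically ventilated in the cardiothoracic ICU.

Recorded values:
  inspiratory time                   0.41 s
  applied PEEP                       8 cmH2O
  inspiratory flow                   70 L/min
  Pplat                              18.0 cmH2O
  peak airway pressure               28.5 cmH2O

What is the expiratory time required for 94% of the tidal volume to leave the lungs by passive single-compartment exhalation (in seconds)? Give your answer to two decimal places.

Flow: 70 L/min ÷ 60 = 1.1667 L/s.
Vt = flow × Ti = 1.1667 L/s × 0.41 s × 1000 mL/L = 478.35 mL.
R = (PIP − Pplat)/V̇ = (28.5 − 18.0) / 1.1667 = 10.5/1.1667 = 9.0 cmH2O·s/L.
C = Vt/(Pplat − PEEP) = 478.35 / (18.0 − 8) = 478.35/10.0 = 47.835 mL/cmH2O.
τ = R × C = 9.0 × 0.04784 L/cmH2O = 0.4306 s.
t = −τ·ln(1 − 0.94) = −0.4306·ln(0.06) = 1.211 s.

1.21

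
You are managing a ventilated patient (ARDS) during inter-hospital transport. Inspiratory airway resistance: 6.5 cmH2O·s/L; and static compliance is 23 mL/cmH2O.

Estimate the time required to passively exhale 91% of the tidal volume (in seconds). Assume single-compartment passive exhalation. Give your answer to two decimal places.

τ = R × C = 6.5 × 23 mL/cmH2O = 6.5 × 0.023 L/cmH2O = 0.1495 s.
Exhaled fraction f = 1 − e^(−t/τ) → t = −τ·ln(1 − f) = −0.1495·ln(0.09) = 0.36 s.

0.36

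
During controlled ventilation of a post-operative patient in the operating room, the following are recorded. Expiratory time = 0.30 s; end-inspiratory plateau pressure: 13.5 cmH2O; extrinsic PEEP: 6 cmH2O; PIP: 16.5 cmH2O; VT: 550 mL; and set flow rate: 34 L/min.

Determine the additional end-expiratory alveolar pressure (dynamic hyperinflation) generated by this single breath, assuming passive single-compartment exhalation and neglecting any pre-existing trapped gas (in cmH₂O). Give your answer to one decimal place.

3.5

Flow: 34 L/min ÷ 60 = 0.5667 L/s.
R = (PIP − Pplat)/V̇ = (16.5 − 13.5) / 0.5667 = 3.0/0.5667 = 5.294 cmH2O·s/L.
C = Vt/(Pplat − PEEP) = 550.0 / (13.5 − 6) = 550.0/7.5 = 73.333 mL/cmH2O.
τ = R × C = 5.294 × 0.07333 L/cmH2O = 0.3882 s.
Fraction remaining = e^(−Te/τ) = e^(−0.30/0.3882) = 0.4617; trapped volume = 550.0 × 0.4617 = 253.94 mL.
Additional alveolar pressure from trapping ≈ V_trapped / C = 253.94 / 73.333 = 3.463 cmH2O.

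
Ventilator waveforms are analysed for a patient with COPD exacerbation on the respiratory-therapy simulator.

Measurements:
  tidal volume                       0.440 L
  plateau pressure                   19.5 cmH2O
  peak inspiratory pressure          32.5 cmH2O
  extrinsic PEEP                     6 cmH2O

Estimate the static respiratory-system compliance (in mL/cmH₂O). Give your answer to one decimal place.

Cstat = Vt / (Pplat − PEEP) = 440 / (19.5 − 6) = 440 / 13.5 = 32.593 mL/cmH2O.

32.6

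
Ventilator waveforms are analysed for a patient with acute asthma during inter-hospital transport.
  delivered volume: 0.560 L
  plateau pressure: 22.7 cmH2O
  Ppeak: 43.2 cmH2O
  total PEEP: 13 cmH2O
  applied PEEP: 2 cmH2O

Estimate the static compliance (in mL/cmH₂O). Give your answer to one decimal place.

57.7

End-expiratory occlusion gives total PEEP = 13 cmH2O (intrinsic PEEP = 13 − 2 = 11). Use total PEEP for the elastic gradient.
Cstat = Vt / (Pplat − PEEPtotal) = 560 / (22.7 − 13) = 560 / 9.7 = 57.732 mL/cmH2O.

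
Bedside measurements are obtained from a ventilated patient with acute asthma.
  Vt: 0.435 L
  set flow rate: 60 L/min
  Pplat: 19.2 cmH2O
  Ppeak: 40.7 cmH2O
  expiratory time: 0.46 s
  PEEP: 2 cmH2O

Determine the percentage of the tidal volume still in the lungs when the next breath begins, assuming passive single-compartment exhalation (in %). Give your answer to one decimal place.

Flow: 60 L/min ÷ 60 = 1 L/s.
R = (PIP − Pplat)/V̇ = (40.7 − 19.2) / 1 = 21.5/1 = 21.5 cmH2O·s/L.
C = Vt/(Pplat − PEEP) = 435.0 / (19.2 − 2) = 435.0/17.2 = 25.291 mL/cmH2O.
τ = R × C = 21.5 × 0.02529 L/cmH2O = 0.5437 s.
Fraction remaining at end-expiration = e^(−Te/τ) = e^(−0.46/0.5437) = 0.4291 → 42.91%.

42.9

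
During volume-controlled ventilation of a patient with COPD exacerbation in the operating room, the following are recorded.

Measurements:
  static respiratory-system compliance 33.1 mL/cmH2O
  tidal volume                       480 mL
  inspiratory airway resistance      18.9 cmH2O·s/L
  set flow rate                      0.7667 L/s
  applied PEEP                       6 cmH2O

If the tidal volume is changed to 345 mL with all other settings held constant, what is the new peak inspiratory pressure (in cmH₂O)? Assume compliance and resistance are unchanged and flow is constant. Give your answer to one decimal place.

30.9

PIP = Vt/C + R·V̇ + PEEP (constant-flow equation of motion).
Only the elastic term changes: ΔPIP = ΔVt / C = (345 − 480) / 33.1 = -4.079 cmH2O.
Original PIP = 480/33.1 + 18.9×0.7667 + 6 = 34.992 cmH2O; new PIP = 34.992 + (-4.079) = 30.913 cmH2O.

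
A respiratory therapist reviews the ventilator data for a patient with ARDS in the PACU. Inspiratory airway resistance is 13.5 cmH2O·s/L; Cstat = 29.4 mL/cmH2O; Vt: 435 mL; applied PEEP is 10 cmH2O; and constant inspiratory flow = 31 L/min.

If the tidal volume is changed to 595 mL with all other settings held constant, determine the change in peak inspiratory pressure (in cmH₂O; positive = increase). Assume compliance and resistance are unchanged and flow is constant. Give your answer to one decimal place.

5.4

PIP = Vt/C + R·V̇ + PEEP (constant-flow equation of motion).
Only the elastic term changes: ΔPIP = ΔVt / C = (595 − 435) / 29.4 = 5.442 cmH2O.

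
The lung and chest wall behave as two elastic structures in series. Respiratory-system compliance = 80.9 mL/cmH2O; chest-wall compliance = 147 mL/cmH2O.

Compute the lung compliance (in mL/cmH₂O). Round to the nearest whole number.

1/CL = 1/Crs − 1/Ccw.
1/CL = 1/80.9 − 1/147 = 0.005558.
CL = 179.92 mL/cmH2O.

180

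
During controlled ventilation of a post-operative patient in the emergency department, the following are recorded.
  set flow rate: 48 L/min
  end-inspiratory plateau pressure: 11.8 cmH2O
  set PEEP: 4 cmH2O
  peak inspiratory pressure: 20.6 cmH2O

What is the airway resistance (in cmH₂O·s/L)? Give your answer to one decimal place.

Flow: 48 L/min ÷ 60 = 0.8 L/s.
Raw = (PIP − Pplat) / flow = (20.6 − 11.8) / 0.8 = 8.8 / 0.8 = 11.0 cmH2O·s/L.

11.0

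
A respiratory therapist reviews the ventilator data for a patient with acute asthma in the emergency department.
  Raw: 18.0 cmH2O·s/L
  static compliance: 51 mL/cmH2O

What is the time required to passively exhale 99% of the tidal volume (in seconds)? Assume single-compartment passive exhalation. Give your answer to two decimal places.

τ = R × C = 18.0 × 51 mL/cmH2O = 18.0 × 0.051 L/cmH2O = 0.918 s.
Exhaled fraction f = 1 − e^(−t/τ) → t = −τ·ln(1 − f) = −0.918·ln(0.01) = 4.228 s.

4.23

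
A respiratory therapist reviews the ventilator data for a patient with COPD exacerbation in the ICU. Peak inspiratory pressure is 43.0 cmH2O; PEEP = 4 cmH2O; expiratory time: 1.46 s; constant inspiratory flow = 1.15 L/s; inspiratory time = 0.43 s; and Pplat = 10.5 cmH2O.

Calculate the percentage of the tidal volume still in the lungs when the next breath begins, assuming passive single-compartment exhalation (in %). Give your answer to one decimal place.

50.7

Vt = flow × Ti = 1.15 L/s × 0.43 s × 1000 mL/L = 494.5 mL.
R = (PIP − Pplat)/V̇ = (43.0 − 10.5) / 1.15 = 32.5/1.15 = 28.261 cmH2O·s/L.
C = Vt/(Pplat − PEEP) = 494.5 / (10.5 − 4) = 494.5/6.5 = 76.077 mL/cmH2O.
τ = R × C = 28.261 × 0.07608 L/cmH2O = 2.15 s.
Fraction remaining at end-expiration = e^(−Te/τ) = e^(−1.46/2.15) = 0.5071 → 50.71%.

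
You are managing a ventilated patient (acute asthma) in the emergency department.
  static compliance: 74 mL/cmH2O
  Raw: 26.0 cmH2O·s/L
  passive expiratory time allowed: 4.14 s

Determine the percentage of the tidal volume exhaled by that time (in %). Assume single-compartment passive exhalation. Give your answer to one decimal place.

τ = R × C = 26.0 × 74 mL/cmH2O = 26.0 × 0.074 L/cmH2O = 1.924 s.
Passive exhalation: V(t)/V₀ = e^(−t/τ) = e^(−4.14/1.924) = 0.1163.
Fraction exhaled = 1 − 0.1163 = 0.8837 → 88.37%.

88.4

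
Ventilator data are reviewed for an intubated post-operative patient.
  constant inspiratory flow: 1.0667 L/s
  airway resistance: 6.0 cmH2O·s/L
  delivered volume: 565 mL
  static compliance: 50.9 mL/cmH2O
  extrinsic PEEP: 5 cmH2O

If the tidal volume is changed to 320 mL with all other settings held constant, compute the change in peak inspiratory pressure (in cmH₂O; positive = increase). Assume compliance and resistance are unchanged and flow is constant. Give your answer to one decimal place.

-4.8

PIP = Vt/C + R·V̇ + PEEP (constant-flow equation of motion).
Only the elastic term changes: ΔPIP = ΔVt / C = (320 − 565) / 50.9 = -4.813 cmH2O.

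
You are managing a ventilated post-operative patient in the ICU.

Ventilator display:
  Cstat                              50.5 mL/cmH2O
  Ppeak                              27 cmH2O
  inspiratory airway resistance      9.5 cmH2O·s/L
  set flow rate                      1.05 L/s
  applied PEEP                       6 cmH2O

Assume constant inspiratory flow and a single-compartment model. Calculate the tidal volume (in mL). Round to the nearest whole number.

557

Equation of motion (constant flow): PIP = Vt/C + R·V̇ + PEEP.
Vt/C = PIP − R·V̇ − PEEP = 27 − 9.975 − 6 = 11.025 cmH2O.
Vt = C × 11.025 = 50.5 × 11.025 = 556.76 mL.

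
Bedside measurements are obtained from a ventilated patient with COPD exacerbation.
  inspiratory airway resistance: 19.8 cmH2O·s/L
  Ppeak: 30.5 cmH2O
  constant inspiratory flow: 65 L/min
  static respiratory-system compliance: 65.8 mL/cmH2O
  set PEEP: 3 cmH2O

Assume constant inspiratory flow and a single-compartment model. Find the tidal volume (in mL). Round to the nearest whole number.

398

Flow: 65 L/min ÷ 60 = 1.0833 L/s.
Equation of motion (constant flow): PIP = Vt/C + R·V̇ + PEEP.
Vt/C = PIP − R·V̇ − PEEP = 30.5 − 21.449 − 3 = 6.051 cmH2O.
Vt = C × 6.051 = 65.8 × 6.051 = 398.16 mL.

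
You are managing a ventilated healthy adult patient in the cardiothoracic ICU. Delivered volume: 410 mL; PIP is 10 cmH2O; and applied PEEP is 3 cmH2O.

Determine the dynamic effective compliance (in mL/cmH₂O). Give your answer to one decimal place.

Dynamic compliance = Vt / (PIP − PEEP) = 410 / (10 − 3) = 410 / 7.0 = 58.571 mL/cmH2O.

58.6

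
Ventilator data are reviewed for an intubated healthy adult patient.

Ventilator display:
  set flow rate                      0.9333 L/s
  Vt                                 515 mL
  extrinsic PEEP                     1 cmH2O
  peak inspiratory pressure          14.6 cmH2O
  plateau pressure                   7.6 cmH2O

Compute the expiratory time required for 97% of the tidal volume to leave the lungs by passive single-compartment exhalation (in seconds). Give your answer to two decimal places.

2.05

R = (PIP − Pplat)/V̇ = (14.6 − 7.6) / 0.9333 = 7.0/0.9333 = 7.5 cmH2O·s/L.
C = Vt/(Pplat − PEEP) = 515.0 / (7.6 − 1) = 515.0/6.6 = 78.03 mL/cmH2O.
τ = R × C = 7.5 × 0.07803 L/cmH2O = 0.5852 s.
t = −τ·ln(1 − 0.97) = −0.5852·ln(0.03) = 2.052 s.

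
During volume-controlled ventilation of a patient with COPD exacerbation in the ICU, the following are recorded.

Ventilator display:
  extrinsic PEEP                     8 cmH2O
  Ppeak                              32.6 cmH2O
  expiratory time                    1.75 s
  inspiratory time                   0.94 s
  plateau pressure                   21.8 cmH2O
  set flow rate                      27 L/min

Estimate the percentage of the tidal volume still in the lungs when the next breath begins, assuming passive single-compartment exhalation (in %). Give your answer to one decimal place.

Flow: 27 L/min ÷ 60 = 0.45 L/s.
Vt = flow × Ti = 0.45 L/s × 0.94 s × 1000 mL/L = 423.0 mL.
R = (PIP − Pplat)/V̇ = (32.6 − 21.8) / 0.45 = 10.8/0.45 = 24.0 cmH2O·s/L.
C = Vt/(Pplat − PEEP) = 423.0 / (21.8 − 8) = 423.0/13.8 = 30.652 mL/cmH2O.
τ = R × C = 24.0 × 0.03065 L/cmH2O = 0.7356 s.
Fraction remaining at end-expiration = e^(−Te/τ) = e^(−1.75/0.7356) = 0.09264 → 9.264%.

9.3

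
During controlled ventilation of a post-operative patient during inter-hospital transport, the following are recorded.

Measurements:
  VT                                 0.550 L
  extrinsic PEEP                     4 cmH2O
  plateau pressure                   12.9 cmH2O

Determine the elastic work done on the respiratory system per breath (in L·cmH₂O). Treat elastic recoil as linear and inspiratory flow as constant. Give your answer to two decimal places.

2.45

Elastic work ≈ ½ × (Pplat − PEEP) × Vt = 0.5 × (12.9 − 4) × 0.550 L = 0.5 × 8.9 × 0.550 = 2.448 L·cmH2O.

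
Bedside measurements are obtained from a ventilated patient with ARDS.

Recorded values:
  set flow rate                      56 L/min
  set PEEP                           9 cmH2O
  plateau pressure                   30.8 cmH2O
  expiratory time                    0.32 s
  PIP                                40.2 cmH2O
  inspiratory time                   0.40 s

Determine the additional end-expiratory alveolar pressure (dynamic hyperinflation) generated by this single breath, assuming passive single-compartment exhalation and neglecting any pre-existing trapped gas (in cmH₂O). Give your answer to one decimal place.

Flow: 56 L/min ÷ 60 = 0.9333 L/s.
Vt = flow × Ti = 0.9333 L/s × 0.40 s × 1000 mL/L = 373.32 mL.
R = (PIP − Pplat)/V̇ = (40.2 − 30.8) / 0.9333 = 9.4/0.9333 = 10.072 cmH2O·s/L.
C = Vt/(Pplat − PEEP) = 373.32 / (30.8 − 9) = 373.32/21.8 = 17.125 mL/cmH2O.
τ = R × C = 10.072 × 0.01713 L/cmH2O = 0.1725 s.
Fraction remaining = e^(−Te/τ) = e^(−0.32/0.1725) = 0.1564; trapped volume = 373.32 × 0.1564 = 58.387 mL.
Additional alveolar pressure from trapping ≈ V_trapped / C = 58.387 / 17.125 = 3.409 cmH2O.

3.4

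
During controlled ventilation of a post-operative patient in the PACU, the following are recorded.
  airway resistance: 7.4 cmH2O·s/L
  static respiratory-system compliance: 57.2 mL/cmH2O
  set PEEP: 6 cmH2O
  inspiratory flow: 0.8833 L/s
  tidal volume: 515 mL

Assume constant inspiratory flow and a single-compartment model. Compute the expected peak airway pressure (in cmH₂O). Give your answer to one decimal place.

21.5

Equation of motion (constant flow): PIP = Vt/C + R·V̇ + PEEP.
PIP = 515/57.2 + 7.4×0.8833 + 6 = 9.003 + 6.536 + 6 = 21.539 cmH2O.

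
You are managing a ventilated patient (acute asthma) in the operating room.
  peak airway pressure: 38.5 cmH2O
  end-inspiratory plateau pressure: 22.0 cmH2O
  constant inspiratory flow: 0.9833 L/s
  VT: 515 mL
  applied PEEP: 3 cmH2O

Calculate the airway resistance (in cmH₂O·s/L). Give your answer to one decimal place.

Raw = (PIP − Pplat) / flow = (38.5 − 22.0) / 0.9833 = 16.5 / 0.9833 = 16.78 cmH2O·s/L.

16.8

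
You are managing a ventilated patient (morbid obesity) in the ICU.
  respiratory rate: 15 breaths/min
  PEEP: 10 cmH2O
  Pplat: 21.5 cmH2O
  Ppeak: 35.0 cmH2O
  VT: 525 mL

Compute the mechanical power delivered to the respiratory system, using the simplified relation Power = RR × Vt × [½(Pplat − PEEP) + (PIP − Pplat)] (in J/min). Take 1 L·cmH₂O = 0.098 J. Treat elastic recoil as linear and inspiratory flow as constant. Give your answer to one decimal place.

14.9

Per-breath work = Vt × [½(Pplat−PEEP) + (PIP−Pplat)] = 0.525 × [0.5×11.5 + 13.5] = 0.525 × 19.25 = 10.106 L·cmH2O.
Power = 15 × 10.106 = 151.59 L·cmH2O/min.
× 0.098 J/(L·cmH2O) → 14.856 J/min.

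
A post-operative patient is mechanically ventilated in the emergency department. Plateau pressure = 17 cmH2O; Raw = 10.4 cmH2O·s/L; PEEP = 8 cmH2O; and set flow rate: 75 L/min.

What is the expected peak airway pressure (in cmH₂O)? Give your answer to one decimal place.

30.0

Flow: 75 L/min ÷ 60 = 1.25 L/s.
PIP = Pplat + Raw × flow = 17 + 10.4 × 1.25 = 17 + 13.0 = 30.0 cmH2O.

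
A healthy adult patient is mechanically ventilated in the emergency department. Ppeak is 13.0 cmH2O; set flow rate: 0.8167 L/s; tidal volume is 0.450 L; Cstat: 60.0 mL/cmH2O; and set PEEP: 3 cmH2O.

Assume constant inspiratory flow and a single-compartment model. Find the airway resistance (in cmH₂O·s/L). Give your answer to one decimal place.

3.1

Equation of motion (constant flow): PIP = Vt/C + R·V̇ + PEEP.
R·V̇ = PIP − Vt/C − PEEP = 13.0 − 450/60.0 − 3 = 13.0 − 7.5 − 3 = 2.5 cmH2O.
R = 2.5 / 0.8167 = 3.061 cmH2O·s/L.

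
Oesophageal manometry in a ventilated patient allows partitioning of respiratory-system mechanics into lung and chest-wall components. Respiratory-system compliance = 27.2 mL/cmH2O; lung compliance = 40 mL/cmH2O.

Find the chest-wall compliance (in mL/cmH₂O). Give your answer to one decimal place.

85.0

1/Ccw = 1/Crs − 1/CL.
1/Ccw = 1/27.2 − 1/40 = 0.01176.
Ccw = 85.034 mL/cmH2O.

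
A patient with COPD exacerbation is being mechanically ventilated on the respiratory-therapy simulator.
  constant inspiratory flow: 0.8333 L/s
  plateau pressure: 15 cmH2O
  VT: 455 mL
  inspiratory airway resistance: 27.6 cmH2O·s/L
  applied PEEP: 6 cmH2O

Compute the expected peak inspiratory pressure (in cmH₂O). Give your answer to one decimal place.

38.0

PIP = Pplat + Raw × flow = 15 + 27.6 × 0.8333 = 15 + 22.999 = 37.999 cmH2O.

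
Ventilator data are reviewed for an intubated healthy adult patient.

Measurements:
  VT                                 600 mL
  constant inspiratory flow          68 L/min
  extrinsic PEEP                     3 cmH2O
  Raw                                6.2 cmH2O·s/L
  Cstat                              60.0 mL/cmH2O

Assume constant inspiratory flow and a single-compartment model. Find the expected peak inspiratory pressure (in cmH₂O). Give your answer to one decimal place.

20.0

Flow: 68 L/min ÷ 60 = 1.1333 L/s.
Equation of motion (constant flow): PIP = Vt/C + R·V̇ + PEEP.
PIP = 600/60.0 + 6.2×1.1333 + 3 = 10.0 + 7.026 + 3 = 20.026 cmH2O.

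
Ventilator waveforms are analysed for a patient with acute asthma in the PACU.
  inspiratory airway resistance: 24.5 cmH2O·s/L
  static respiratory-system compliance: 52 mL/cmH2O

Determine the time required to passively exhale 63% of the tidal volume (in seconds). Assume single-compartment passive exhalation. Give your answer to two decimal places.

τ = R × C = 24.5 × 52 mL/cmH2O = 24.5 × 0.052 L/cmH2O = 1.274 s.
Exhaled fraction f = 1 − e^(−t/τ) → t = −τ·ln(1 − f) = −1.274·ln(0.37) = 1.267 s.

1.27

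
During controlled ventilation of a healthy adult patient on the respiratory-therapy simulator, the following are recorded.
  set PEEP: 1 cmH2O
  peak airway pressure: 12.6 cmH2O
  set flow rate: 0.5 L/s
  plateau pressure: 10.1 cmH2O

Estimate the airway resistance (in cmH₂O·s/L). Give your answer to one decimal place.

5.0

Raw = (PIP − Pplat) / flow = (12.6 − 10.1) / 0.5 = 2.5 / 0.5 = 5.0 cmH2O·s/L.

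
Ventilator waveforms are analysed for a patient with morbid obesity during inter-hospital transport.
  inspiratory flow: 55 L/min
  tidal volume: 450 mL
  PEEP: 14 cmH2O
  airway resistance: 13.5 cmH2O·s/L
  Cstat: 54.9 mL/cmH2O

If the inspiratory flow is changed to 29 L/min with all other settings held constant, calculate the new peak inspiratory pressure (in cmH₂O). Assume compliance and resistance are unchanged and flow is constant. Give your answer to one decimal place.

28.7

Flow: 55 L/min ÷ 60 = 0.9167 L/s.
New flow: 29 L/min ÷ 60 = 0.4833 L/s.
PIP = Vt/C + R·V̇ + PEEP (constant-flow equation of motion).
Only the resistive term changes: ΔPIP = R × ΔV̇ = 13.5 × (0.4833 − 0.9167) = 13.5 × -0.4334 = -5.851 cmH2O.
Original PIP = 450/54.9 + 13.5×0.9167 + 14 = 34.572 cmH2O; new PIP = 34.572 + (-5.851) = 28.721 cmH2O.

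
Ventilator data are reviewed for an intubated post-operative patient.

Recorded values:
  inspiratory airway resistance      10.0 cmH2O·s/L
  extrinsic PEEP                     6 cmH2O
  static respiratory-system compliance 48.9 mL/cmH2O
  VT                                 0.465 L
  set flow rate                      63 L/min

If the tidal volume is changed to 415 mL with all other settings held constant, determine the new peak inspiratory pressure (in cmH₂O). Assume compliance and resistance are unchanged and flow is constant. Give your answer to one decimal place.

Flow: 63 L/min ÷ 60 = 1.05 L/s.
PIP = Vt/C + R·V̇ + PEEP (constant-flow equation of motion).
Only the elastic term changes: ΔPIP = ΔVt / C = (415 − 465) / 48.9 = -1.022 cmH2O.
Original PIP = 465/48.9 + 10.0×1.05 + 6 = 26.009 cmH2O; new PIP = 26.009 + (-1.022) = 24.987 cmH2O.

25.0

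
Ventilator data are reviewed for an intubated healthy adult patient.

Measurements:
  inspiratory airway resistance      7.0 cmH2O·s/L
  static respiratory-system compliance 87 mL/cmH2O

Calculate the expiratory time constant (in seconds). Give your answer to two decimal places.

τ = R × C = 7.0 × 87 mL/cmH2O = 7.0 × 0.087 L/cmH2O = 0.609 s.

0.61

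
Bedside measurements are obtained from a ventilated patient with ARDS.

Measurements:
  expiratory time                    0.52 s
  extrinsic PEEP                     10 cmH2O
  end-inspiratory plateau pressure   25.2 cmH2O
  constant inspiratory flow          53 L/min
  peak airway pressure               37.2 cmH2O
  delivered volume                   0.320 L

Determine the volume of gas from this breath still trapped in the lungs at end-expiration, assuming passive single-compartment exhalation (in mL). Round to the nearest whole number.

52

Flow: 53 L/min ÷ 60 = 0.8833 L/s.
R = (PIP − Pplat)/V̇ = (37.2 − 25.2) / 0.8833 = 12.0/0.8833 = 13.585 cmH2O·s/L.
C = Vt/(Pplat − PEEP) = 320.0 / (25.2 − 10) = 320.0/15.2 = 21.053 mL/cmH2O.
τ = R × C = 13.585 × 0.02105 L/cmH2O = 0.286 s.
Fraction remaining = e^(−Te/τ) = e^(−0.52/0.286) = 0.1623.
Trapped volume = 320.0 × 0.1623 = 51.936 mL.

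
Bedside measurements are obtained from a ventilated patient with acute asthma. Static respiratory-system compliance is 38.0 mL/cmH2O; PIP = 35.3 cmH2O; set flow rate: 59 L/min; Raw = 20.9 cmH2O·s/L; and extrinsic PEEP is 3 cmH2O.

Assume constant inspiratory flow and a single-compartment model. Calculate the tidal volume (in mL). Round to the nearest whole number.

Flow: 59 L/min ÷ 60 = 0.9833 L/s.
Equation of motion (constant flow): PIP = Vt/C + R·V̇ + PEEP.
Vt/C = PIP − R·V̇ − PEEP = 35.3 − 20.551 − 3 = 11.749 cmH2O.
Vt = C × 11.749 = 38.0 × 11.749 = 446.46 mL.

446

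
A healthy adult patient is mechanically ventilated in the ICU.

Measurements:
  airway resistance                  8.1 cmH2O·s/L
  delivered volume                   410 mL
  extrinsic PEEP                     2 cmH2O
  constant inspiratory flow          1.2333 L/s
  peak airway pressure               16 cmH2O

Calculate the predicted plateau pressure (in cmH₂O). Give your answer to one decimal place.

Pplat = PIP − Raw × flow = 16 − 8.1 × 1.2333 = 16 − 9.99 = 6.01 cmH2O.

6.0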